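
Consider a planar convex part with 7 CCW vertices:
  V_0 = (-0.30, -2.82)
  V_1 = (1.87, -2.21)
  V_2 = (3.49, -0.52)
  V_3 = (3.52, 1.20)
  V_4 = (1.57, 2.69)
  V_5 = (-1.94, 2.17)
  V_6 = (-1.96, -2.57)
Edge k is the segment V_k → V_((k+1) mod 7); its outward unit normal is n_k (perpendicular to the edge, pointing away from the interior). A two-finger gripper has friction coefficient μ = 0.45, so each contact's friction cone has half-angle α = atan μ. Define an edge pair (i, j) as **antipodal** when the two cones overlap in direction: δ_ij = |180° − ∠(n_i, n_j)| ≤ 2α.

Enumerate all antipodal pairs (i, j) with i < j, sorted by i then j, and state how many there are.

α = atan 0.45 = 24.23°;  2α = 48.46°
n_0 = (+0.2706, -0.9627)
n_1 = (+0.7219, -0.6920)
n_2 = (+0.9998, -0.0174)
n_3 = (+0.6071, +0.7946)
n_4 = (-0.1465, +0.9892)
n_5 = (-1.0000, +0.0042)
n_6 = (-0.1489, -0.9888)
  (0,1): δ = 149.49°  ·
  (0,2): δ = 106.70°  ·
  (0,3): δ = 53.08°  ·
  (0,4): δ = 7.27°  ✓
  (0,5): δ = 74.06°  ·
  (0,6): δ = 155.73°  ·
  (1,2): δ = 137.21°  ·
  (1,3): δ = 83.60°  ·
  (1,4): δ = 37.78°  ✓
  (1,5): δ = 43.55°  ✓
  (1,6): δ = 125.22°  ·
  (2,3): δ = 126.38°  ·
  (2,4): δ = 80.57°  ·
  (2,5): δ = 0.76°  ✓
  (2,6): δ = 82.43°  ·
  (3,4): δ = 134.19°  ·
  (3,5): δ = 52.86°  ·
  (3,6): δ = 28.82°  ✓
  (4,5): δ = 98.67°  ·
  (4,6): δ = 16.99°  ✓
  (5,6): δ = 98.32°  ·
antipodal pairs: 6

count = 6; pairs: (0,4), (1,4), (1,5), (2,5), (3,6), (4,6)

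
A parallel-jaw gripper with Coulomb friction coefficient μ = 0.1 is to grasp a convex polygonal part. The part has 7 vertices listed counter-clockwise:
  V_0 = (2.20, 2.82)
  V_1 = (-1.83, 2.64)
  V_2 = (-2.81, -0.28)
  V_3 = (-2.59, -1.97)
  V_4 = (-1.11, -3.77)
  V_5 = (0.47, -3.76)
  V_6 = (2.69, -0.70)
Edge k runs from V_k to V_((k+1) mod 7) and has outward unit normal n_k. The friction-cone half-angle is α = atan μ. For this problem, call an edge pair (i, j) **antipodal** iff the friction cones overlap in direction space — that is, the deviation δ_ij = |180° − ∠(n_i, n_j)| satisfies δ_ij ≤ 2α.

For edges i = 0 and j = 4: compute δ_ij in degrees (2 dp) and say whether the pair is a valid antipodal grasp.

δ = 2.19°, valid

α = atan 0.1 = 5.71°;  2α = 11.42°
edge 0: e_0 = (-4.03, -0.18);  n_0 = (-0.0446, +0.9990)
edge 4: e_4 = (+1.58, +0.01);  n_4 = (+0.0063, -1.0000)
∠(n_0, n_4) = 177.81°
δ = |180° − 177.81°| = 2.19°
2.19° ≤ 2α = 11.42°  →  valid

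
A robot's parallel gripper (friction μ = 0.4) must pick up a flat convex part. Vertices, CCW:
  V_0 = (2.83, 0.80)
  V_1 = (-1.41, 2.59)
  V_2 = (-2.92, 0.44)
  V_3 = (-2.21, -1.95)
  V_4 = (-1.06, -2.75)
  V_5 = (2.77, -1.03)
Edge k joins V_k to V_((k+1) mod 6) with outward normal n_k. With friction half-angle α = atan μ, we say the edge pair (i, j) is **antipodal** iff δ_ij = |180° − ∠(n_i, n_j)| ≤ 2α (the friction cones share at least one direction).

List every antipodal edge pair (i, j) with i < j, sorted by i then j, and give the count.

α = atan 0.4 = 21.80°;  2α = 43.60°
n_0 = (+0.3889, +0.9213)
n_1 = (-0.8183, +0.5747)
n_2 = (-0.9586, -0.2848)
n_3 = (-0.5711, -0.8209)
n_4 = (+0.4097, -0.9122)
n_5 = (+0.9995, -0.0328)
  (0,1): δ = 102.19°  ·
  (0,2): δ = 50.57°  ·
  (0,3): δ = 11.94°  ✓
  (0,4): δ = 47.07°  ·
  (0,5): δ = 111.01°  ·
  (1,2): δ = 128.37°  ·
  (1,3): δ = 89.74°  ·
  (1,4): δ = 30.73°  ✓
  (1,5): δ = 33.20°  ✓
  (2,3): δ = 141.37°  ·
  (2,4): δ = 82.36°  ·
  (2,5): δ = 18.42°  ✓
  (3,4): δ = 120.99°  ·
  (3,5): δ = 57.05°  ·
  (4,5): δ = 116.06°  ·
antipodal pairs: 4

count = 4; pairs: (0,3), (1,4), (1,5), (2,5)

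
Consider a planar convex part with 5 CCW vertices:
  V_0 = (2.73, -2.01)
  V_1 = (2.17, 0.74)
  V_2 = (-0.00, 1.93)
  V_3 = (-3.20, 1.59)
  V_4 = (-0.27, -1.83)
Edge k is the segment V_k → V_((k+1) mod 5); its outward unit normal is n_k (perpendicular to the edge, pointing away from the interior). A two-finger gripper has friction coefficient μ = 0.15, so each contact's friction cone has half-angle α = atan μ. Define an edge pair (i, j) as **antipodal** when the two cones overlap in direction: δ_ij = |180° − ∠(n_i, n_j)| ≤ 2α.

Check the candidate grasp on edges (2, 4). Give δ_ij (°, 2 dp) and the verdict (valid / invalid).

α = atan 0.15 = 8.53°;  2α = 17.06°
edge 2: e_2 = (-3.20, -0.34);  n_2 = (-0.1057, +0.9944)
edge 4: e_4 = (+3.00, -0.18);  n_4 = (-0.0599, -0.9982)
∠(n_2, n_4) = 170.50°
δ = |180° − 170.50°| = 9.50°
9.50° ≤ 2α = 17.06°  →  valid

δ = 9.50°, valid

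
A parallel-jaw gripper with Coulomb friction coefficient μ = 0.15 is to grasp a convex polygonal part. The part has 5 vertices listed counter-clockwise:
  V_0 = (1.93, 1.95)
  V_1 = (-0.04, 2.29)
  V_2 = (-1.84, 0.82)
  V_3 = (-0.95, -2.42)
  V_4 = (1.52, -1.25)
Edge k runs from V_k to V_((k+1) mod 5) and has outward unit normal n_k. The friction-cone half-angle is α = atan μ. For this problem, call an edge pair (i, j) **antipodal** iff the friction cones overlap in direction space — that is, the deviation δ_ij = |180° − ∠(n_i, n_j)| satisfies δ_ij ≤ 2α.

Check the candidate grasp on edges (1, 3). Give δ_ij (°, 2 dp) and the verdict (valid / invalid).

δ = 13.89°, valid

α = atan 0.15 = 8.53°;  2α = 17.06°
edge 1: e_1 = (-1.80, -1.47);  n_1 = (-0.6325, +0.7745)
edge 3: e_3 = (+2.47, +1.17);  n_3 = (+0.4281, -0.9037)
∠(n_1, n_3) = 166.11°
δ = |180° − 166.11°| = 13.89°
13.89° ≤ 2α = 17.06°  →  valid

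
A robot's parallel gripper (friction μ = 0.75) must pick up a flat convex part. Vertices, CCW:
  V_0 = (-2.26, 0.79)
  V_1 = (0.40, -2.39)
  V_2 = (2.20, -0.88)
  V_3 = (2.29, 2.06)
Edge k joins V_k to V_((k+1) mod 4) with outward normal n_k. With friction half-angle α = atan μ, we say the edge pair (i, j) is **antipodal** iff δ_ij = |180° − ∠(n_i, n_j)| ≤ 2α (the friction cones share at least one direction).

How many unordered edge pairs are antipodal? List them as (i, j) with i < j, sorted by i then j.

count = 4; pairs: (0,2), (0,3), (1,3), (2,3)

α = atan 0.75 = 36.87°;  2α = 73.74°
n_0 = (-0.7670, -0.6416)
n_1 = (+0.6427, -0.7661)
n_2 = (+0.9995, -0.0306)
n_3 = (-0.2688, +0.9632)
  (0,1): δ = 89.92°  ·
  (0,2): δ = 41.67°  ✓
  (0,3): δ = 65.68°  ✓
  (1,2): δ = 131.75°  ·
  (1,3): δ = 24.40°  ✓
  (2,3): δ = 72.65°  ✓
antipodal pairs: 4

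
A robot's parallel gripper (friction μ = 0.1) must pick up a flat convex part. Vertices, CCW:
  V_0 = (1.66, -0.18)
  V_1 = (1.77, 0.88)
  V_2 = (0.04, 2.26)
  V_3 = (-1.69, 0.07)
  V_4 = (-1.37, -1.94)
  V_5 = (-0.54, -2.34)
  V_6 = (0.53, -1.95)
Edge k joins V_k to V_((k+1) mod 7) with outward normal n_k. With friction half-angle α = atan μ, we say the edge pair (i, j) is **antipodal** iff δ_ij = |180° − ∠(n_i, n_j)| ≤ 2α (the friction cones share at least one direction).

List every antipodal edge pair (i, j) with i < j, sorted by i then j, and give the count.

α = atan 0.1 = 5.71°;  2α = 11.42°
n_0 = (+0.9947, -0.1032)
n_1 = (+0.6236, +0.7817)
n_2 = (-0.7847, +0.6199)
n_3 = (-0.9876, -0.1572)
n_4 = (-0.4341, -0.9008)
n_5 = (+0.3424, -0.9395)
n_6 = (+0.8429, -0.5381)
  (0,1): δ = 122.65°  ·
  (0,2): δ = 32.38°  ·
  (0,3): δ = 14.97°  ·
  (0,4): δ = 70.19°  ·
  (0,5): δ = 115.95°  ·
  (0,6): δ = 153.37°  ·
  (1,2): δ = 89.73°  ·
  (1,3): δ = 42.38°  ·
  (1,4): δ = 12.85°  ·
  (1,5): δ = 58.61°  ·
  (1,6): δ = 96.02°  ·
  (2,3): δ = 132.65°  ·
  (2,4): δ = 77.42°  ·
  (2,5): δ = 31.67°  ·
  (2,6): δ = 5.75°  ✓
  (3,4): δ = 124.78°  ·
  (3,5): δ = 79.02°  ·
  (3,6): δ = 41.60°  ·
  (4,5): δ = 134.24°  ·
  (4,6): δ = 96.82°  ·
  (5,6): δ = 142.58°  ·
antipodal pairs: 1

count = 1; pairs: (2,6)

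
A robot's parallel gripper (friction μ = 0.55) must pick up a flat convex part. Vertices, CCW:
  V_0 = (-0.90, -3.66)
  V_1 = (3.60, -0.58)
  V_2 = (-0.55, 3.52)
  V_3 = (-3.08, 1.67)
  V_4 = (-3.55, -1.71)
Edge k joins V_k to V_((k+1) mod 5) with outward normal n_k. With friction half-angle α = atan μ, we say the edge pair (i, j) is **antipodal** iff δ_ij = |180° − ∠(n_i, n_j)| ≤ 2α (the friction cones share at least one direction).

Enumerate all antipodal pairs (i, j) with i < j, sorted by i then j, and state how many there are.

count = 4; pairs: (0,2), (0,3), (1,3), (1,4)

α = atan 0.55 = 28.81°;  2α = 57.62°
n_0 = (+0.5648, -0.8252)
n_1 = (+0.7028, +0.7114)
n_2 = (-0.5903, +0.8072)
n_3 = (-0.9905, +0.1377)
n_4 = (-0.5927, -0.8054)
  (0,1): δ = 79.04°  ·
  (0,2): δ = 1.79°  ✓
  (0,3): δ = 47.69°  ✓
  (0,4): δ = 109.26°  ·
  (1,2): δ = 99.17°  ·
  (1,3): δ = 53.26°  ✓
  (1,4): δ = 8.31°  ✓
  (2,3): δ = 134.09°  ·
  (2,4): δ = 72.52°  ·
  (3,4): δ = 118.43°  ·
antipodal pairs: 4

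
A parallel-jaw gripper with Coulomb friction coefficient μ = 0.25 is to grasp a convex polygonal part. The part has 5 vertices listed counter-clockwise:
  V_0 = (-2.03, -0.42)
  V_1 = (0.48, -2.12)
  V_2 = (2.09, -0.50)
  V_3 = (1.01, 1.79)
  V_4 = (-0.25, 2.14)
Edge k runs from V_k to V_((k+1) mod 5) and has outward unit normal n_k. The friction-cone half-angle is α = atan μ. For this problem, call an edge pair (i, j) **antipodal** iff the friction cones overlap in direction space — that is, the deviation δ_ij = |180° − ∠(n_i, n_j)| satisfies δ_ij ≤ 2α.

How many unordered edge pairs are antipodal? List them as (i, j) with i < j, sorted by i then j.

count = 2; pairs: (0,3), (1,4)

α = atan 0.25 = 14.04°;  2α = 28.07°
n_0 = (-0.5608, -0.8280)
n_1 = (+0.7093, -0.7049)
n_2 = (+0.9045, +0.4266)
n_3 = (+0.2676, +0.9635)
n_4 = (-0.8210, +0.5709)
  (0,1): δ = 100.71°  ·
  (0,2): δ = 30.64°  ·
  (0,3): δ = 18.59°  ✓
  (0,4): δ = 89.30°  ·
  (1,2): δ = 109.93°  ·
  (1,3): δ = 60.70°  ·
  (1,4): δ = 10.01°  ✓
  (2,3): δ = 130.77°  ·
  (2,4): δ = 60.06°  ·
  (3,4): δ = 109.29°  ·
antipodal pairs: 2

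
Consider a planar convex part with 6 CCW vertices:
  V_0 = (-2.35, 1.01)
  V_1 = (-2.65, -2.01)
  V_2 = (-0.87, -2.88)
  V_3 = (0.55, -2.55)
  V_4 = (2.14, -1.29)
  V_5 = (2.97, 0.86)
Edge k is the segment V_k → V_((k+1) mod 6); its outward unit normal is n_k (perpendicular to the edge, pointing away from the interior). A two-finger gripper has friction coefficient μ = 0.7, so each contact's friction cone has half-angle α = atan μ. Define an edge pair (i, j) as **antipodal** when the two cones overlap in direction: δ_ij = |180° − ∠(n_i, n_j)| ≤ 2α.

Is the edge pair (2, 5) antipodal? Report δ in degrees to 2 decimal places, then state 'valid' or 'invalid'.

α = atan 0.7 = 34.99°;  2α = 69.98°
edge 2: e_2 = (+1.42, +0.33);  n_2 = (+0.2264, -0.9740)
edge 5: e_5 = (-5.32, +0.15);  n_5 = (+0.0282, +0.9996)
∠(n_2, n_5) = 165.30°
δ = |180° − 165.30°| = 14.70°
14.70° ≤ 2α = 69.98°  →  valid

δ = 14.70°, valid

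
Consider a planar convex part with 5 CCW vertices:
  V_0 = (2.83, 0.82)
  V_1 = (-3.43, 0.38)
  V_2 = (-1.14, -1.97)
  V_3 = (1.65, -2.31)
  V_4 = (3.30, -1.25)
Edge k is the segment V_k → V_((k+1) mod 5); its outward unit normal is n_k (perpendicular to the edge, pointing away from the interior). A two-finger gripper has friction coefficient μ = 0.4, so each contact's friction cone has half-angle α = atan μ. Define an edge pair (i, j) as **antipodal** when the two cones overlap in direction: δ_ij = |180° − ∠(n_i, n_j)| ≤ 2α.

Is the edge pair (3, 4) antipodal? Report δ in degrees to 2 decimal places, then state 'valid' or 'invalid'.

α = atan 0.4 = 21.80°;  2α = 43.60°
edge 3: e_3 = (+1.65, +1.06);  n_3 = (+0.5405, -0.8413)
edge 4: e_4 = (-0.47, +2.07);  n_4 = (+0.9752, +0.2214)
∠(n_3, n_4) = 70.07°
δ = |180° − 70.07°| = 109.93°
109.93° > 2α = 43.60°  →  invalid

δ = 109.93°, invalid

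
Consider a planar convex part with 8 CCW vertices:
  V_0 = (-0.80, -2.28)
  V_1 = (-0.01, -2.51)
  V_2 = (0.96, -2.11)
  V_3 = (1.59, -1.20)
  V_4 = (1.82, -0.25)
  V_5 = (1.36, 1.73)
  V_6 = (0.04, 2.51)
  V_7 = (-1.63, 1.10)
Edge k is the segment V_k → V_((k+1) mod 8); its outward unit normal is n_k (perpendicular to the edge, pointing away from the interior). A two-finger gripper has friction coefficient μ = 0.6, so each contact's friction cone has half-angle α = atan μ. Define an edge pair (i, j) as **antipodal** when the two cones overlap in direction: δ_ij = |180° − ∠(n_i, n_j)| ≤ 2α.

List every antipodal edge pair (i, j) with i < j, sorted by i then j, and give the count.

α = atan 0.6 = 30.96°;  2α = 61.93°
n_0 = (-0.2795, -0.9601)
n_1 = (+0.3812, -0.9245)
n_2 = (+0.8222, -0.5692)
n_3 = (+0.9719, -0.2353)
n_4 = (+0.9741, +0.2263)
n_5 = (+0.5087, +0.8609)
n_6 = (-0.6451, +0.7641)
n_7 = (-0.9711, -0.2385)
  (0,1): δ = 141.36°  ·
  (0,2): δ = 108.46°  ·
  (0,3): δ = 87.38°  ·
  (0,4): δ = 60.69°  ✓
  (0,5): δ = 14.35°  ✓
  (0,6): δ = 56.41°  ✓
  (0,7): δ = 120.03°  ·
  (1,2): δ = 147.10°  ·
  (1,3): δ = 126.02°  ·
  (1,4): δ = 99.33°  ·
  (1,5): δ = 52.99°  ✓
  (1,6): δ = 17.76°  ✓
  (1,7): δ = 81.39°  ·
  (2,3): δ = 158.91°  ·
  (2,4): δ = 132.23°  ·
  (2,5): δ = 85.88°  ·
  (2,6): δ = 15.13°  ✓
  (2,7): δ = 48.49°  ✓
  (3,4): δ = 153.31°  ·
  (3,5): δ = 106.97°  ·
  (3,6): δ = 36.22°  ✓
  (3,7): δ = 27.41°  ✓
  (4,5): δ = 133.66°  ·
  (4,6): δ = 62.90°  ·
  (4,7): δ = 0.72°  ✓
  (5,6): δ = 109.25°  ·
  (5,7): δ = 45.62°  ✓
  (6,7): δ = 116.38°  ·
antipodal pairs: 11

count = 11; pairs: (0,4), (0,5), (0,6), (1,5), (1,6), (2,6), (2,7), (3,6), (3,7), (4,7), (5,7)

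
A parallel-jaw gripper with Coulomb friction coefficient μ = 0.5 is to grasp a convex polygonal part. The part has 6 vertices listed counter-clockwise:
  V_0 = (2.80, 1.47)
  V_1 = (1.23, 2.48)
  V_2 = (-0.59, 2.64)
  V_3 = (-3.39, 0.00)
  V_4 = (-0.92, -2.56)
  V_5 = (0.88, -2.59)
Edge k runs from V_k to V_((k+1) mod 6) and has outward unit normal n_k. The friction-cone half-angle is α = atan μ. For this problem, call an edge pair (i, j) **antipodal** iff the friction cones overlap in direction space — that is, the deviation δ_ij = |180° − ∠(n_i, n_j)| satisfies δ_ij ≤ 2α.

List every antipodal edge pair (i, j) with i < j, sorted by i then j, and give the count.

count = 6; pairs: (0,3), (0,4), (1,3), (1,4), (2,4), (2,5)

α = atan 0.5 = 26.57°;  2α = 53.13°
n_0 = (+0.5410, +0.8410)
n_1 = (+0.0876, +0.9962)
n_2 = (-0.6860, +0.7276)
n_3 = (-0.7196, -0.6943)
n_4 = (-0.0167, -0.9999)
n_5 = (+0.9040, -0.4275)
  (0,1): δ = 152.27°  ·
  (0,2): δ = 103.93°  ·
  (0,3): δ = 13.27°  ✓
  (0,4): δ = 31.80°  ✓
  (0,5): δ = 97.44°  ·
  (1,2): δ = 131.66°  ·
  (1,3): δ = 41.00°  ✓
  (1,4): δ = 4.07°  ✓
  (1,5): δ = 69.71°  ·
  (2,3): δ = 89.34°  ·
  (2,4): δ = 44.27°  ✓
  (2,5): δ = 21.37°  ✓
  (3,4): δ = 134.93°  ·
  (3,5): δ = 69.28°  ·
  (4,5): δ = 114.35°  ·
antipodal pairs: 6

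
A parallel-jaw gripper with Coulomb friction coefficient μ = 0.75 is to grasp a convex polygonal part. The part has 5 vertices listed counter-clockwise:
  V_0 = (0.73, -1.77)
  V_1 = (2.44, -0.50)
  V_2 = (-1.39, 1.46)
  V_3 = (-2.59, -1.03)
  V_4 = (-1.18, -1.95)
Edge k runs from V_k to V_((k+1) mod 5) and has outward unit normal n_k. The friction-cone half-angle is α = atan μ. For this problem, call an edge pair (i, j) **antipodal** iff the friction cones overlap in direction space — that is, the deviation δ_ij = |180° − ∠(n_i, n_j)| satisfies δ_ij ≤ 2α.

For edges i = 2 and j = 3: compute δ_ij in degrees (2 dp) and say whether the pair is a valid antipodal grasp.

δ = 97.39°, invalid

α = atan 0.75 = 36.87°;  2α = 73.74°
edge 2: e_2 = (-1.20, -2.49);  n_2 = (-0.9008, +0.4341)
edge 3: e_3 = (+1.41, -0.92);  n_3 = (-0.5464, -0.8375)
∠(n_2, n_3) = 82.61°
δ = |180° − 82.61°| = 97.39°
97.39° > 2α = 73.74°  →  invalid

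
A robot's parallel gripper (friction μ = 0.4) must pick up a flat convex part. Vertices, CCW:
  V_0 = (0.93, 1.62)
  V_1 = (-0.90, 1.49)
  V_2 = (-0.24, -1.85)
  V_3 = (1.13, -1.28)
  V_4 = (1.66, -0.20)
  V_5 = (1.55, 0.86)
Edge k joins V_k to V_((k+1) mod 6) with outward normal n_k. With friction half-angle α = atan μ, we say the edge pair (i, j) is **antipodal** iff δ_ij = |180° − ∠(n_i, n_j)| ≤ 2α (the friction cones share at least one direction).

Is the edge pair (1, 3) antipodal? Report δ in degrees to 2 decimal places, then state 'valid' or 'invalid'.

α = atan 0.4 = 21.80°;  2α = 43.60°
edge 1: e_1 = (+0.66, -3.34);  n_1 = (-0.9810, -0.1939)
edge 3: e_3 = (+0.53, +1.08);  n_3 = (+0.8977, -0.4406)
∠(n_1, n_3) = 142.68°
δ = |180° − 142.68°| = 37.32°
37.32° ≤ 2α = 43.60°  →  valid

δ = 37.32°, valid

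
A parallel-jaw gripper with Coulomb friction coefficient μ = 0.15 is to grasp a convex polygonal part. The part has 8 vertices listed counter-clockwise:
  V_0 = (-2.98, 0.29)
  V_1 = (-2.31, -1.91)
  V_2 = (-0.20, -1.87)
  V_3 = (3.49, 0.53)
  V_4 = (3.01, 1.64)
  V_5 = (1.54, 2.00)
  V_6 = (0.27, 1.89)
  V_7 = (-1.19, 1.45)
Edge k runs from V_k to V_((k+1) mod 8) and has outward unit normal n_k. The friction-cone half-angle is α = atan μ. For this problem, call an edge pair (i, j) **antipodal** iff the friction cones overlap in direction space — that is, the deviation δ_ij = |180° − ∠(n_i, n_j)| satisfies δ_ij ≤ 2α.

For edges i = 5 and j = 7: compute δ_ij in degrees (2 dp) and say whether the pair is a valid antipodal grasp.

δ = 152.01°, invalid

α = atan 0.15 = 8.53°;  2α = 17.06°
edge 5: e_5 = (-1.27, -0.11);  n_5 = (-0.0863, +0.9963)
edge 7: e_7 = (-1.79, -1.16);  n_7 = (-0.5438, +0.8392)
∠(n_5, n_7) = 27.99°
δ = |180° − 27.99°| = 152.01°
152.01° > 2α = 17.06°  →  invalid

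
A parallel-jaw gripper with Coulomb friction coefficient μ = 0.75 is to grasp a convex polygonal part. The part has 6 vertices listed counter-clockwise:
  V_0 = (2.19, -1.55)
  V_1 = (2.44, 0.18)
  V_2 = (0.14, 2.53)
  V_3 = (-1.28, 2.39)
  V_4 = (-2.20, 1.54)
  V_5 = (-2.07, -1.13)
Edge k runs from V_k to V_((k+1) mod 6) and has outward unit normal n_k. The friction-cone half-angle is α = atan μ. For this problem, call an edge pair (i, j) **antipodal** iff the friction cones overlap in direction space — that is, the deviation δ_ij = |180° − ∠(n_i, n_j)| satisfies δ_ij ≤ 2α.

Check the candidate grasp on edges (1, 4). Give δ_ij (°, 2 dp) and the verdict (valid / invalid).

α = atan 0.75 = 36.87°;  2α = 73.74°
edge 1: e_1 = (-2.30, +2.35);  n_1 = (+0.7147, +0.6995)
edge 4: e_4 = (+0.13, -2.67);  n_4 = (-0.9988, -0.0486)
∠(n_1, n_4) = 138.40°
δ = |180° − 138.40°| = 41.60°
41.60° ≤ 2α = 73.74°  →  valid

δ = 41.60°, valid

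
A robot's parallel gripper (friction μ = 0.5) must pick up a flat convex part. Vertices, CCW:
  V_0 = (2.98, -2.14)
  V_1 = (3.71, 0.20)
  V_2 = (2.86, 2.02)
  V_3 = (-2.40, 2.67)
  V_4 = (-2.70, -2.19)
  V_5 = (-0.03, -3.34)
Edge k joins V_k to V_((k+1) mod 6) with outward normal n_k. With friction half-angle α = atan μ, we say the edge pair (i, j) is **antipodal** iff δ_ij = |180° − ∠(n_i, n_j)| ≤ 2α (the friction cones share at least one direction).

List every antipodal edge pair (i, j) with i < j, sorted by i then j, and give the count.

count = 5; pairs: (0,3), (1,3), (1,4), (2,4), (2,5)

α = atan 0.5 = 26.57°;  2α = 53.13°
n_0 = (+0.9546, -0.2978)
n_1 = (+0.9061, +0.4232)
n_2 = (+0.1226, +0.9925)
n_3 = (-0.9981, +0.0616)
n_4 = (-0.3956, -0.9184)
n_5 = (+0.3703, -0.9289)
  (0,1): δ = 137.64°  ·
  (0,2): δ = 79.72°  ·
  (0,3): δ = 13.79°  ✓
  (0,4): δ = 84.02°  ·
  (0,5): δ = 129.06°  ·
  (1,2): δ = 122.08°  ·
  (1,3): δ = 28.57°  ✓
  (1,4): δ = 41.66°  ✓
  (1,5): δ = 86.70°  ·
  (2,3): δ = 86.49°  ·
  (2,4): δ = 16.26°  ✓
  (2,5): δ = 28.78°  ✓
  (3,4): δ = 109.77°  ·
  (3,5): δ = 64.73°  ·
  (4,5): δ = 134.96°  ·
antipodal pairs: 5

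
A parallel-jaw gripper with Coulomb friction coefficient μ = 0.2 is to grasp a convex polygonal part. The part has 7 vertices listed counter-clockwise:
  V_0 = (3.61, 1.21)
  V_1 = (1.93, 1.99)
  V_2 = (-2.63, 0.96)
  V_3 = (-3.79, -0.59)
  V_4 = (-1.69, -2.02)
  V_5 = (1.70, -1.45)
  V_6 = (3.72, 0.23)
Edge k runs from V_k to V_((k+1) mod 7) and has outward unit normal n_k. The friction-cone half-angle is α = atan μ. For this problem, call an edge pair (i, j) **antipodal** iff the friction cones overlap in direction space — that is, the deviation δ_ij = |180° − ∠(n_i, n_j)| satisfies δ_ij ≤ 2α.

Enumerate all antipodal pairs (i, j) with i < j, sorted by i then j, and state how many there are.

α = atan 0.2 = 11.31°;  2α = 22.62°
n_0 = (+0.4211, +0.9070)
n_1 = (-0.2203, +0.9754)
n_2 = (-0.8006, +0.5992)
n_3 = (-0.5628, -0.8266)
n_4 = (+0.1658, -0.9862)
n_5 = (+0.6394, -0.7688)
n_6 = (+0.9938, +0.1115)
  (0,1): δ = 142.37°  ·
  (0,2): δ = 101.91°  ·
  (0,3): δ = 9.35°  ✓
  (0,4): δ = 34.45°  ·
  (0,5): δ = 64.65°  ·
  (0,6): δ = 121.31°  ·
  (1,2): δ = 139.54°  ·
  (1,3): δ = 46.98°  ·
  (1,4): δ = 3.18°  ✓
  (1,5): δ = 27.02°  ·
  (1,6): δ = 83.68°  ·
  (2,3): δ = 87.44°  ·
  (2,4): δ = 43.64°  ·
  (2,5): δ = 13.44°  ✓
  (2,6): δ = 43.22°  ·
  (3,4): δ = 136.20°  ·
  (3,5): δ = 106.00°  ·
  (3,6): δ = 49.34°  ·
  (4,5): δ = 149.79°  ·
  (4,6): δ = 93.14°  ·
  (5,6): δ = 123.35°  ·
antipodal pairs: 3

count = 3; pairs: (0,3), (1,4), (2,5)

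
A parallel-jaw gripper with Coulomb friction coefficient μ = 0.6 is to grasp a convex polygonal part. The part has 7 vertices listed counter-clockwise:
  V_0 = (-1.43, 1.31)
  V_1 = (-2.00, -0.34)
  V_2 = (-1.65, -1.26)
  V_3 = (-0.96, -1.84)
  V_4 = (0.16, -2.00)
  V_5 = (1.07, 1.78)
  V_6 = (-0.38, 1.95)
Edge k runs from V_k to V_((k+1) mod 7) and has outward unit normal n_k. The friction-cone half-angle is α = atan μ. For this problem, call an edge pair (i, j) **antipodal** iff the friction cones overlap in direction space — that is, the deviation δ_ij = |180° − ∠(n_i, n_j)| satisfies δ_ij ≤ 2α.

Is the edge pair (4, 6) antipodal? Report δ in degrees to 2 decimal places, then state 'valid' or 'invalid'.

α = atan 0.6 = 30.96°;  2α = 61.93°
edge 4: e_4 = (+0.91, +3.78);  n_4 = (+0.9722, -0.2341)
edge 6: e_6 = (-1.05, -0.64);  n_6 = (-0.5205, +0.8539)
∠(n_4, n_6) = 134.90°
δ = |180° − 134.90°| = 45.10°
45.10° ≤ 2α = 61.93°  →  valid

δ = 45.10°, valid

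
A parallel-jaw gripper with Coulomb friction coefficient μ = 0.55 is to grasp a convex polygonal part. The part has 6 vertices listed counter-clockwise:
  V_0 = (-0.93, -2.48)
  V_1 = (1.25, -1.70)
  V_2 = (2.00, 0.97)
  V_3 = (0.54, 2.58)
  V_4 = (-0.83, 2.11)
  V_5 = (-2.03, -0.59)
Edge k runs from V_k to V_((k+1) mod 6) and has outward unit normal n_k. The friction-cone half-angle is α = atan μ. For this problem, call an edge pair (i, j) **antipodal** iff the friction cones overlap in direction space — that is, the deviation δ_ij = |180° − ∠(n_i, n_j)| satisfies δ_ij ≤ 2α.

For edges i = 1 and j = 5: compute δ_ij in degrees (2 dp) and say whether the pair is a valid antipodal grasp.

δ = 45.89°, valid

α = atan 0.55 = 28.81°;  2α = 57.62°
edge 1: e_1 = (+0.75, +2.67);  n_1 = (+0.9627, -0.2704)
edge 5: e_5 = (+1.10, -1.89);  n_5 = (-0.8643, -0.5030)
∠(n_1, n_5) = 134.11°
δ = |180° − 134.11°| = 45.89°
45.89° ≤ 2α = 57.62°  →  valid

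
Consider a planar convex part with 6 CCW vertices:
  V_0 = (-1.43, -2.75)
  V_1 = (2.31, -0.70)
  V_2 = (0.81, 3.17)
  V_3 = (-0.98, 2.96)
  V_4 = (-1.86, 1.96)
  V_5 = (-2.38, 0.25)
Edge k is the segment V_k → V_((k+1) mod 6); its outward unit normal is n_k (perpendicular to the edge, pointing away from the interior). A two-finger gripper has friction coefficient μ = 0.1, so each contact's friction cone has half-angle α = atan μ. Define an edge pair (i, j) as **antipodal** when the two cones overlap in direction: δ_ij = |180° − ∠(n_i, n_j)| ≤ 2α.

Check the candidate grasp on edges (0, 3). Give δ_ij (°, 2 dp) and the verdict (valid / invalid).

δ = 19.92°, invalid

α = atan 0.1 = 5.71°;  2α = 11.42°
edge 0: e_0 = (+3.74, +2.05);  n_0 = (+0.4807, -0.8769)
edge 3: e_3 = (-0.88, -1.00);  n_3 = (-0.7507, +0.6606)
∠(n_0, n_3) = 160.08°
δ = |180° − 160.08°| = 19.92°
19.92° > 2α = 11.42°  →  invalid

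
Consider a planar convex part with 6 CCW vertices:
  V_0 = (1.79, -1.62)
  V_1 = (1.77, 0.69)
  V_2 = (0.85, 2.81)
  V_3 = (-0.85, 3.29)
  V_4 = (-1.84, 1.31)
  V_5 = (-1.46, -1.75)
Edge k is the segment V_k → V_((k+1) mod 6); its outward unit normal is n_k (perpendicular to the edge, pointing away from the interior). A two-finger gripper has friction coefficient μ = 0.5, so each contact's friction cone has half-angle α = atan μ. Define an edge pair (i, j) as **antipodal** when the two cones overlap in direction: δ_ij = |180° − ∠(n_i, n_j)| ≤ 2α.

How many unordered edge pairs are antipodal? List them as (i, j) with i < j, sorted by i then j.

count = 5; pairs: (0,3), (0,4), (1,3), (1,4), (2,5)

α = atan 0.5 = 26.57°;  2α = 53.13°
n_0 = (+1.0000, +0.0087)
n_1 = (+0.9173, +0.3981)
n_2 = (+0.2717, +0.9624)
n_3 = (-0.8944, +0.4472)
n_4 = (-0.9924, -0.1232)
n_5 = (+0.0400, -0.9992)
  (0,1): δ = 157.04°  ·
  (0,2): δ = 106.26°  ·
  (0,3): δ = 27.06°  ✓
  (0,4): δ = 6.58°  ✓
  (0,5): δ = 91.79°  ·
  (1,2): δ = 129.23°  ·
  (1,3): δ = 50.02°  ✓
  (1,4): δ = 16.38°  ✓
  (1,5): δ = 68.83°  ·
  (2,3): δ = 100.80°  ·
  (2,4): δ = 67.15°  ·
  (2,5): δ = 18.06°  ✓
  (3,4): δ = 146.36°  ·
  (3,5): δ = 61.14°  ·
  (4,5): δ = 94.79°  ·
antipodal pairs: 5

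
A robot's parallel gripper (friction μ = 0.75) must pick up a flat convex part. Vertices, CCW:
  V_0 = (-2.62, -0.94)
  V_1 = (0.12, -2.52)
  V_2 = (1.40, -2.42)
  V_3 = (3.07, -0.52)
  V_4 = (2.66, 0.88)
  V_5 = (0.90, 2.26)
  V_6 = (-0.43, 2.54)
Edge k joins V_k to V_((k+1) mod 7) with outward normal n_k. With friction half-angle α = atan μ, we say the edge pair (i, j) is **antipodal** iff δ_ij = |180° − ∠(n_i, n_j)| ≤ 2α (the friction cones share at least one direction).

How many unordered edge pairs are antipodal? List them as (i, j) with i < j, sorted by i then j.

α = atan 0.75 = 36.87°;  2α = 73.74°
n_0 = (-0.4995, -0.8663)
n_1 = (+0.0779, -0.9970)
n_2 = (+0.7511, -0.6602)
n_3 = (+0.9597, +0.2811)
n_4 = (+0.6170, +0.7869)
n_5 = (+0.2060, +0.9785)
n_6 = (-0.8464, +0.5326)
  (0,1): δ = 145.56°  ·
  (0,2): δ = 101.34°  ·
  (0,3): δ = 43.71°  ✓
  (0,4): δ = 8.13°  ✓
  (0,5): δ = 18.08°  ✓
  (0,6): δ = 87.79°  ·
  (1,2): δ = 135.78°  ·
  (1,3): δ = 78.14°  ·
  (1,4): δ = 42.57°  ✓
  (1,5): δ = 16.36°  ✓
  (1,6): δ = 53.35°  ✓
  (2,3): δ = 122.36°  ·
  (2,4): δ = 86.79°  ·
  (2,5): δ = 60.57°  ✓
  (2,6): δ = 9.13°  ✓
  (3,4): δ = 144.42°  ·
  (3,5): δ = 118.21°  ·
  (3,6): δ = 48.51°  ✓
  (4,5): δ = 153.79°  ·
  (4,6): δ = 84.08°  ·
  (5,6): δ = 110.29°  ·
antipodal pairs: 9

count = 9; pairs: (0,3), (0,4), (0,5), (1,4), (1,5), (1,6), (2,5), (2,6), (3,6)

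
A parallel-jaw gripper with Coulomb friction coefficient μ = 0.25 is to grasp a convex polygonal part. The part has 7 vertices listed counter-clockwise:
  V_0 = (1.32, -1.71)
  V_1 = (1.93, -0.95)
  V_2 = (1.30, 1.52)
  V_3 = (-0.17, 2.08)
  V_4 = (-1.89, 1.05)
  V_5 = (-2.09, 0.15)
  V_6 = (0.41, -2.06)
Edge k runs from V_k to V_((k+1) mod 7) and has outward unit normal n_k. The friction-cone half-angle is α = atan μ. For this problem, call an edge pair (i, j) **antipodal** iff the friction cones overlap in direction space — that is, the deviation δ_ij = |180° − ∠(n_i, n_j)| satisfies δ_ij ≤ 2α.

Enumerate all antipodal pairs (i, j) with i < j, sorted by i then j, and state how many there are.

α = atan 0.25 = 14.04°;  2α = 28.07°
n_0 = (+0.7799, -0.6259)
n_1 = (+0.9690, +0.2471)
n_2 = (+0.3560, +0.9345)
n_3 = (-0.5138, +0.8579)
n_4 = (-0.9762, +0.2169)
n_5 = (-0.6623, -0.7492)
n_6 = (+0.3590, -0.9333)
  (0,1): δ = 126.94°  ·
  (0,2): δ = 72.10°  ·
  (0,3): δ = 20.33°  ✓
  (0,4): δ = 26.22°  ✓
  (0,5): δ = 87.27°  ·
  (0,6): δ = 149.79°  ·
  (1,2): δ = 125.16°  ·
  (1,3): δ = 73.39°  ·
  (1,4): δ = 26.84°  ✓
  (1,5): δ = 34.21°  ·
  (1,6): δ = 96.73°  ·
  (2,3): δ = 128.23°  ·
  (2,4): δ = 81.67°  ·
  (2,5): δ = 20.62°  ✓
  (2,6): δ = 41.89°  ·
  (3,4): δ = 133.44°  ·
  (3,5): δ = 72.39°  ·
  (3,6): δ = 9.88°  ✓
  (4,5): δ = 118.95°  ·
  (4,6): δ = 56.43°  ·
  (5,6): δ = 117.49°  ·
antipodal pairs: 5

count = 5; pairs: (0,3), (0,4), (1,4), (2,5), (3,6)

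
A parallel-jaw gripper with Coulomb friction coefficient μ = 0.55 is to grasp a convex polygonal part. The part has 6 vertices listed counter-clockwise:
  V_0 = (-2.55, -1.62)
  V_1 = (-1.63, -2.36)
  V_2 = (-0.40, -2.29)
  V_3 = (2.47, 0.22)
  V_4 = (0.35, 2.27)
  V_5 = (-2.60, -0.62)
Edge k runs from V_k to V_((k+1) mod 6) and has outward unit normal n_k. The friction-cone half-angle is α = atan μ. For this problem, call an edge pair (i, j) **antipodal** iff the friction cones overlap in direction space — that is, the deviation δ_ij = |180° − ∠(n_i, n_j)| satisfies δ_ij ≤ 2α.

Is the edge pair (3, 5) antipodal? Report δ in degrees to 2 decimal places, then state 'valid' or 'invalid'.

α = atan 0.55 = 28.81°;  2α = 57.62°
edge 3: e_3 = (-2.12, +2.05);  n_3 = (+0.6951, +0.7189)
edge 5: e_5 = (+0.05, -1.00);  n_5 = (-0.9988, -0.0499)
∠(n_3, n_5) = 136.90°
δ = |180° − 136.90°| = 43.10°
43.10° ≤ 2α = 57.62°  →  valid

δ = 43.10°, valid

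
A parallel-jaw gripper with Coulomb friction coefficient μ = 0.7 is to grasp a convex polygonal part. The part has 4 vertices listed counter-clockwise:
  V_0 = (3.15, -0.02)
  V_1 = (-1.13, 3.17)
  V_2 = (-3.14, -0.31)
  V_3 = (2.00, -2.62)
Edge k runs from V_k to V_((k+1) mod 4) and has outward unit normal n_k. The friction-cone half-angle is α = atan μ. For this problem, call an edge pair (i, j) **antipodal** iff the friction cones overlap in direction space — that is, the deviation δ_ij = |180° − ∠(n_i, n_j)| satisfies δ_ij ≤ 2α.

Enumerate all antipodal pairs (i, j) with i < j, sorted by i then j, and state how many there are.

α = atan 0.7 = 34.99°;  2α = 69.98°
n_0 = (+0.5976, +0.8018)
n_1 = (-0.8659, +0.5002)
n_2 = (-0.4099, -0.9121)
n_3 = (+0.9145, -0.4045)
  (0,1): δ = 83.31°  ·
  (0,2): δ = 12.50°  ✓
  (0,3): δ = 102.84°  ·
  (1,2): δ = 84.19°  ·
  (1,3): δ = 6.15°  ✓
  (2,3): δ = 89.66°  ·
antipodal pairs: 2

count = 2; pairs: (0,2), (1,3)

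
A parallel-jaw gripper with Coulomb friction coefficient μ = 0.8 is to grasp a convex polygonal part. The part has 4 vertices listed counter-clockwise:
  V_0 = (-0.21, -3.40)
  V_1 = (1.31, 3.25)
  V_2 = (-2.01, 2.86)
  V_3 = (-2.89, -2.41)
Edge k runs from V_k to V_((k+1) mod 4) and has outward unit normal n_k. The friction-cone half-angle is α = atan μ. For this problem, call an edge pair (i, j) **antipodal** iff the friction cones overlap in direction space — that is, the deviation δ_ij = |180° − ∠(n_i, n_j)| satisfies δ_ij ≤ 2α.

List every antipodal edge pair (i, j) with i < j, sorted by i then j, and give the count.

α = atan 0.8 = 38.66°;  2α = 77.32°
n_0 = (+0.9749, -0.2228)
n_1 = (-0.1167, +0.9932)
n_2 = (-0.9863, +0.1647)
n_3 = (-0.3465, -0.9380)
  (0,1): δ = 70.43°  ✓
  (0,2): δ = 3.40°  ✓
  (0,3): δ = 82.60°  ·
  (1,2): δ = 106.18°  ·
  (1,3): δ = 26.97°  ✓
  (2,3): δ = 100.79°  ·
antipodal pairs: 3

count = 3; pairs: (0,1), (0,2), (1,3)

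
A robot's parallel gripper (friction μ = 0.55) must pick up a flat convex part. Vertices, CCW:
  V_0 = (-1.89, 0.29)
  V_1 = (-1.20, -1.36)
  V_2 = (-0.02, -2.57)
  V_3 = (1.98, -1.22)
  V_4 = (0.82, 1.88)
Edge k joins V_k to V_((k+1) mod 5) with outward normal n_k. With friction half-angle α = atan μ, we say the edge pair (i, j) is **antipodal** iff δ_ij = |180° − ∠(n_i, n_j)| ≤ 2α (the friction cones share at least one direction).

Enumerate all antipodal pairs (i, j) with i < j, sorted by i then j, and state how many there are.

count = 3; pairs: (0,3), (1,3), (2,4)

α = atan 0.55 = 28.81°;  2α = 57.62°
n_0 = (-0.9226, -0.3858)
n_1 = (-0.7159, -0.6982)
n_2 = (+0.5595, -0.8288)
n_3 = (+0.9366, +0.3505)
n_4 = (-0.5060, +0.8625)
  (0,1): δ = 158.41°  ·
  (0,2): δ = 78.67°  ·
  (0,3): δ = 2.18°  ✓
  (0,4): δ = 97.71°  ·
  (1,2): δ = 100.26°  ·
  (1,3): δ = 23.77°  ✓
  (1,4): δ = 76.12°  ·
  (2,3): δ = 103.50°  ·
  (2,4): δ = 3.62°  ✓
  (3,4): δ = 80.11°  ·
antipodal pairs: 3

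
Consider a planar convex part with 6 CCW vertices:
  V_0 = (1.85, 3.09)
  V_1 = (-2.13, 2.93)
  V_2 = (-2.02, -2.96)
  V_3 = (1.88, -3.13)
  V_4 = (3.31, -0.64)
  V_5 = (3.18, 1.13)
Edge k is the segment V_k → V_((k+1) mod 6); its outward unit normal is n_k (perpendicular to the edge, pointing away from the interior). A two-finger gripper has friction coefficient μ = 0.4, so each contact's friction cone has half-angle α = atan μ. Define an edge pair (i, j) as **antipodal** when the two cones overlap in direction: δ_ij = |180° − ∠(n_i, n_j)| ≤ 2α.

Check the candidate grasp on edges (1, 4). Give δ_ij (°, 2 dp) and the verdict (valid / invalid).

α = atan 0.4 = 21.80°;  2α = 43.60°
edge 1: e_1 = (+0.11, -5.89);  n_1 = (-0.9998, -0.0187)
edge 4: e_4 = (-0.13, +1.77);  n_4 = (+0.9973, +0.0732)
∠(n_1, n_4) = 176.87°
δ = |180° − 176.87°| = 3.13°
3.13° ≤ 2α = 43.60°  →  valid

δ = 3.13°, valid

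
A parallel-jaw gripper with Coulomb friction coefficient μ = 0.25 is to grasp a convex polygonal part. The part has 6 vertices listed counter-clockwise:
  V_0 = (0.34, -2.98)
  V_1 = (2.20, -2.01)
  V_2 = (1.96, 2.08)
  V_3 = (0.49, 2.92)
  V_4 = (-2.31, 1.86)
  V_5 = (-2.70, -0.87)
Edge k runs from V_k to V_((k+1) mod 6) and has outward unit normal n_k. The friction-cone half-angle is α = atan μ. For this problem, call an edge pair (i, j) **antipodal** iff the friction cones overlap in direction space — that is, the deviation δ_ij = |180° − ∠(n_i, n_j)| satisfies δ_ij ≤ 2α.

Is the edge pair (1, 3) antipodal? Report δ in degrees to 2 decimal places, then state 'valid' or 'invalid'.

δ = 72.62°, invalid

α = atan 0.25 = 14.04°;  2α = 28.07°
edge 1: e_1 = (-0.24, +4.09);  n_1 = (+0.9983, +0.0586)
edge 3: e_3 = (-2.80, -1.06);  n_3 = (-0.3541, +0.9352)
∠(n_1, n_3) = 107.38°
δ = |180° − 107.38°| = 72.62°
72.62° > 2α = 28.07°  →  invalid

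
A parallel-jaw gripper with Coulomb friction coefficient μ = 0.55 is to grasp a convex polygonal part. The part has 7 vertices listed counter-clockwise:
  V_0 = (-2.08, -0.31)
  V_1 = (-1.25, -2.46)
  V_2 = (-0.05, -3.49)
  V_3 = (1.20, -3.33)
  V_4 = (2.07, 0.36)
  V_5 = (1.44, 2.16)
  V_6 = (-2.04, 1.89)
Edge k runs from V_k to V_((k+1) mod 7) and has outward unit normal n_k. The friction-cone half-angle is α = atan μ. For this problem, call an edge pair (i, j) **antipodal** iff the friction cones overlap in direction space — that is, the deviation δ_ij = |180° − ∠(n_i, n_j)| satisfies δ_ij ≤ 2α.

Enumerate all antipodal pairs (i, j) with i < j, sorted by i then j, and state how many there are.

count = 7; pairs: (0,3), (0,4), (1,4), (1,5), (2,5), (3,6), (4,6)

α = atan 0.55 = 28.81°;  2α = 57.62°
n_0 = (-0.9329, -0.3601)
n_1 = (-0.6513, -0.7588)
n_2 = (+0.1270, -0.9919)
n_3 = (+0.9733, -0.2295)
n_4 = (+0.9439, +0.3304)
n_5 = (-0.0774, +0.9970)
n_6 = (-0.9998, +0.0182)
  (0,1): δ = 151.75°  ·
  (0,2): δ = 103.81°  ·
  (0,3): δ = 34.38°  ✓
  (0,4): δ = 1.82°  ✓
  (0,5): δ = 73.33°  ·
  (0,6): δ = 157.85°  ·
  (1,2): δ = 132.07°  ·
  (1,3): δ = 62.63°  ·
  (1,4): δ = 30.07°  ✓
  (1,5): δ = 45.08°  ✓
  (1,6): δ = 129.60°  ·
  (2,3): δ = 110.56°  ·
  (2,4): δ = 78.00°  ·
  (2,5): δ = 2.86°  ✓
  (2,6): δ = 81.66°  ·
  (3,4): δ = 147.44°  ·
  (3,5): δ = 72.30°  ·
  (3,6): δ = 12.22°  ✓
  (4,5): δ = 104.85°  ·
  (4,6): δ = 20.33°  ✓
  (5,6): δ = 95.48°  ·
antipodal pairs: 7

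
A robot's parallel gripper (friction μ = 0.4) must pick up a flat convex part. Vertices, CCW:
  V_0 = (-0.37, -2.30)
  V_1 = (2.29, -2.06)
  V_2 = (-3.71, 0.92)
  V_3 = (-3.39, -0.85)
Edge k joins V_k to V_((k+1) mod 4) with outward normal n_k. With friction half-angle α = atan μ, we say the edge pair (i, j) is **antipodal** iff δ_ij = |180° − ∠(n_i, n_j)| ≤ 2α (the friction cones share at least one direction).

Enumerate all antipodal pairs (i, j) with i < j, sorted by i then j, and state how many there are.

count = 2; pairs: (0,1), (1,3)

α = atan 0.4 = 21.80°;  2α = 43.60°
n_0 = (+0.0899, -0.9960)
n_1 = (+0.4448, +0.8956)
n_2 = (-0.9840, -0.1779)
n_3 = (-0.4328, -0.9015)
  (0,1): δ = 31.57°  ✓
  (0,2): δ = 95.09°  ·
  (0,3): δ = 149.20°  ·
  (1,2): δ = 53.34°  ·
  (1,3): δ = 0.76°  ✓
  (2,3): δ = 125.90°  ·
antipodal pairs: 2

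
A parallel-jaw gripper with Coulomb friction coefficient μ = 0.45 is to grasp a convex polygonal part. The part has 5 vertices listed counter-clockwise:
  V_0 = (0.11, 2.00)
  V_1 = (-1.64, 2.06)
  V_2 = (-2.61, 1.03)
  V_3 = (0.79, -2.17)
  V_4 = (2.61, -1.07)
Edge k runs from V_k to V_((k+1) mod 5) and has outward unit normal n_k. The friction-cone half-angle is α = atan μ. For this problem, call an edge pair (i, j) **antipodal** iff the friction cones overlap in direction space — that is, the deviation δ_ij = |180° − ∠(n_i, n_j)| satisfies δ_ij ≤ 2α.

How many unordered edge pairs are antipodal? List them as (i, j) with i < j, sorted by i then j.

α = atan 0.45 = 24.23°;  2α = 48.46°
n_0 = (+0.0343, +0.9994)
n_1 = (-0.7280, +0.6856)
n_2 = (-0.6854, -0.7282)
n_3 = (+0.5173, -0.8558)
n_4 = (+0.7754, +0.6314)
  (0,1): δ = 131.32°  ·
  (0,2): δ = 41.30°  ✓
  (0,3): δ = 33.11°  ✓
  (0,4): δ = 131.12°  ·
  (1,2): δ = 89.98°  ·
  (1,3): δ = 15.57°  ✓
  (1,4): δ = 82.44°  ·
  (2,3): δ = 105.59°  ·
  (2,4): δ = 7.58°  ✓
  (3,4): δ = 81.99°  ·
antipodal pairs: 4

count = 4; pairs: (0,2), (0,3), (1,3), (2,4)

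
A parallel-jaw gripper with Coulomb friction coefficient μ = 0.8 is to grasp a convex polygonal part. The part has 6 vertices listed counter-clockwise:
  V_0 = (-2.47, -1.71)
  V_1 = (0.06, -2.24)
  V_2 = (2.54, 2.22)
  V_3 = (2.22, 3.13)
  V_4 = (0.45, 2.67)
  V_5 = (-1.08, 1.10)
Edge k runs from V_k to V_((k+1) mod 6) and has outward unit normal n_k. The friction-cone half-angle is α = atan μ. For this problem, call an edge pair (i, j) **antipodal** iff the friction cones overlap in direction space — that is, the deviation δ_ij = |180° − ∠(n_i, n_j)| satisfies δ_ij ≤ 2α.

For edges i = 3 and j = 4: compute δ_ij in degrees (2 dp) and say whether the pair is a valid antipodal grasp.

δ = 148.83°, invalid

α = atan 0.8 = 38.66°;  2α = 77.32°
edge 3: e_3 = (-1.77, -0.46);  n_3 = (-0.2515, +0.9678)
edge 4: e_4 = (-1.53, -1.57);  n_4 = (-0.7162, +0.6979)
∠(n_3, n_4) = 31.17°
δ = |180° − 31.17°| = 148.83°
148.83° > 2α = 77.32°  →  invalid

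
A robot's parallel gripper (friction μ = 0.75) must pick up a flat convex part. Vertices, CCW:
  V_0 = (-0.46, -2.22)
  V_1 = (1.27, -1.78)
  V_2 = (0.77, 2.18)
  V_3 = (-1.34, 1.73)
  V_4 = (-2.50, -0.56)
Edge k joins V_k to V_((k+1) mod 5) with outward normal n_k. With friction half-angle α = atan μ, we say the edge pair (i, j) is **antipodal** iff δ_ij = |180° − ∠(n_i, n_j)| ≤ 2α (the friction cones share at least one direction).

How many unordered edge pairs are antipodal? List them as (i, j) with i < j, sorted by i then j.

α = atan 0.75 = 36.87°;  2α = 73.74°
n_0 = (+0.2465, -0.9691)
n_1 = (+0.9921, +0.1253)
n_2 = (-0.2086, +0.9780)
n_3 = (-0.8921, +0.4519)
n_4 = (-0.6312, -0.7756)
  (0,1): δ = 97.07°  ·
  (0,2): δ = 2.23°  ✓
  (0,3): δ = 48.87°  ✓
  (0,4): δ = 126.59°  ·
  (1,2): δ = 85.16°  ·
  (1,3): δ = 34.06°  ✓
  (1,4): δ = 43.67°  ✓
  (2,3): δ = 128.90°  ·
  (2,4): δ = 51.18°  ✓
  (3,4): δ = 102.27°  ·
antipodal pairs: 5

count = 5; pairs: (0,2), (0,3), (1,3), (1,4), (2,4)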